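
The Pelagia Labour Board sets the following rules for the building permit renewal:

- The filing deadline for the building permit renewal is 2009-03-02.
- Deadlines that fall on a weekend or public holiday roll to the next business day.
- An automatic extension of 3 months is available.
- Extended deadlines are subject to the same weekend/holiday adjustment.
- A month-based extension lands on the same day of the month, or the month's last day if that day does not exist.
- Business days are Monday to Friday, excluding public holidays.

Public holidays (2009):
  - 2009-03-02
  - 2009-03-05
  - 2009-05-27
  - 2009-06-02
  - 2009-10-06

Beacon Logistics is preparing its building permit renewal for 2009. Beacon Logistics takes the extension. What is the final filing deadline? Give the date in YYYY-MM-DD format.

2009-06-03

The stated deadline is 2009-03-02.
2009-03-02 is a listed holiday; the next business day is 2009-03-03 (Tuesday).
The 3 months extension carries 2009-03-03 to 2009-06-03.
2009-06-03 is a Wednesday and not a listed holiday, so it stands.
So the filing is due 2009-06-03.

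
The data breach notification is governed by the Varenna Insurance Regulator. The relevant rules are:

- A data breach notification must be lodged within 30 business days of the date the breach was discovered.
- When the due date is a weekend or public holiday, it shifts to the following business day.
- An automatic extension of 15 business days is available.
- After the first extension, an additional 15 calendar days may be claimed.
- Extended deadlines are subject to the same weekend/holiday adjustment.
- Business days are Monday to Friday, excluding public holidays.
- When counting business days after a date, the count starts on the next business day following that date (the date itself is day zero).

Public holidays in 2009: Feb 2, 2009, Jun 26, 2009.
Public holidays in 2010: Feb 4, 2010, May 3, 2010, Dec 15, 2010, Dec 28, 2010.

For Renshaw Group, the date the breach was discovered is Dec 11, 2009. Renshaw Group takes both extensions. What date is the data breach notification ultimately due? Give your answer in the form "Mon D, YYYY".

Mar 2, 2010

Counting 30 business days after Dec 11, 2009 (skipping weekends and listed holidays) reaches Jan 22, 2010.
Jan 22, 2010 is a Friday and not a listed holiday, so it stands.
Counting 15 further business days from Jan 22, 2010 reaches Feb 15, 2010.
Feb 15, 2010 falls on a Monday, which is a business day, so no adjustment is needed.
With the 15-day extension, Feb 15, 2010 becomes Mar 2, 2010.
Since Mar 2, 2010 is a Tuesday and not a holiday, the date is unchanged.
The final due date is Mar 2, 2010.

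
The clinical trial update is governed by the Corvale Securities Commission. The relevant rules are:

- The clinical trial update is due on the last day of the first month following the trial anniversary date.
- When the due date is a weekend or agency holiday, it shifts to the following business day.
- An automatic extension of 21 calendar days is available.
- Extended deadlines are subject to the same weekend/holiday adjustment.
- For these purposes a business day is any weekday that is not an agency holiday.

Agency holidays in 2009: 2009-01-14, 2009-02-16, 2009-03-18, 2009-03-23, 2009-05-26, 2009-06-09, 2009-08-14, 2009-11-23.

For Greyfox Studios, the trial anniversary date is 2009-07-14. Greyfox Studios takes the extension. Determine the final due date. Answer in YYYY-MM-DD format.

1 month after 2009-07-14 falls in August 2009; the last day of that month is 2009-08-31.
2009-08-31 is a Monday and not a listed holiday, so it stands.
Applying the 21-calendar-day extension: 2009-08-31 + 21 days = 2009-09-21.
2009-09-21 (Monday) is already a business day.
So the filing is due 2009-09-21.

2009-09-21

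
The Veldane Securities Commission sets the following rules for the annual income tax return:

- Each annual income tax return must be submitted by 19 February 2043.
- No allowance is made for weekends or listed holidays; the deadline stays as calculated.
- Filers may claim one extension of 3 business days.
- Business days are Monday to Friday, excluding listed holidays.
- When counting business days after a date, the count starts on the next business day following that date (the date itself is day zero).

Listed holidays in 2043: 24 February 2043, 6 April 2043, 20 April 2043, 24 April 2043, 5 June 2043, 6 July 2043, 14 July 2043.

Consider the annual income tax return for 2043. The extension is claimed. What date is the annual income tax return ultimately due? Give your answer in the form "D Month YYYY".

The stated deadline is 19 February 2043.
No adjustment is made for weekends or holidays, so 19 February 2043 stands.
Counting 3 further business days from 19 February 2043 reaches 25 February 2043.
25 February 2043 is a Wednesday; no weekend or holiday adjustment applies.
The final due date is 25 February 2043.

25 February 2043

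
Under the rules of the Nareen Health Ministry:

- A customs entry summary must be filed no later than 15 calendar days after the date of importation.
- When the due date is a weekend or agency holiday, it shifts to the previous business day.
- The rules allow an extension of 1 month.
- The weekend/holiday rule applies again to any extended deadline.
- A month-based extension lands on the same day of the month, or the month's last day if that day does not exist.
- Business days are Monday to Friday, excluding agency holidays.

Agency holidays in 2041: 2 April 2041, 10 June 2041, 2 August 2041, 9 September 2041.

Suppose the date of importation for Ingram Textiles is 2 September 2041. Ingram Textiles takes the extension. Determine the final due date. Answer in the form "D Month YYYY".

Adding 15 calendar days to 2 September 2041 gives 17 September 2041.
Since 17 September 2041 is a Tuesday and not a holiday, the date is unchanged.
Add 1 month to 17 September 2041: 17 October 2041.
17 October 2041 is a Thursday and not a listed holiday, so it stands.
The final due date is 17 October 2041.

17 October 2041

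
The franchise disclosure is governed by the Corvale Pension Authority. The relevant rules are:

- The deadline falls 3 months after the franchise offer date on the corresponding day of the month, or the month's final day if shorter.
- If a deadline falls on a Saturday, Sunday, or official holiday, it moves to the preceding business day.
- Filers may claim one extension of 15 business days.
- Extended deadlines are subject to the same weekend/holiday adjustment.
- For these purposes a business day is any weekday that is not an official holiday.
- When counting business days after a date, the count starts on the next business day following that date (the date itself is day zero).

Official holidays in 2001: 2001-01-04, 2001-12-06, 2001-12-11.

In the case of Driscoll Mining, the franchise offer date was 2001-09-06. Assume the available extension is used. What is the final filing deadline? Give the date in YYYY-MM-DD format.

3 months from 2001-09-06 is 2001-12-06.
2001-12-06 falls on a listed holiday. Rolling to the preceding business day gives 2001-12-05, a Wednesday.
Counting 15 further business days from 2001-12-05 reaches 2001-12-28.
Since 2001-12-28 is a Friday and not a holiday, the date is unchanged.
Final deadline: 2001-12-28.

2001-12-28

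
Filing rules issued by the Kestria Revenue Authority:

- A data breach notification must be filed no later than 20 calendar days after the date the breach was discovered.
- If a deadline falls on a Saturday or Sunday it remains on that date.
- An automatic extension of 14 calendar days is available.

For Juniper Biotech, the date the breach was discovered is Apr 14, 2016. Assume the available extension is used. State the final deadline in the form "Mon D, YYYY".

Adding 20 calendar days to Apr 14, 2016 gives May 4, 2016.
May 4, 2016 is a Wednesday; no weekend or holiday adjustment applies.
With the 14-day extension, May 4, 2016 becomes May 18, 2016.
No adjustment is made for weekends or holidays, so May 18, 2016 stands.
So the filing is due May 18, 2016.

May 18, 2016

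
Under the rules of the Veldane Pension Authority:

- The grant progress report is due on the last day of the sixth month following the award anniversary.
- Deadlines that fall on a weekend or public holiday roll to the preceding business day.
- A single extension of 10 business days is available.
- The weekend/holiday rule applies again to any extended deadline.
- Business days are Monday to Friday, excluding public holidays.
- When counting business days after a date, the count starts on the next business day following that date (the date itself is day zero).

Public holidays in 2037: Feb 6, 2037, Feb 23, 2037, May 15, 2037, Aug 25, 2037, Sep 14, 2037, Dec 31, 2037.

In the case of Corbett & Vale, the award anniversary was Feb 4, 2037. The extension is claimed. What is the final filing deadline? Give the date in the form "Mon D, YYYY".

Sep 15, 2037

6 months after Feb 4, 2037 falls in August 2037; the last day of that month is Aug 31, 2037.
Aug 31, 2037 falls on a Monday, which is a business day, so no adjustment is needed.
The 10-business-day extension runs from Aug 31, 2037 to Sep 15, 2037.
Sep 15, 2037 (Tuesday) is already a business day.
Final deadline: Sep 15, 2037.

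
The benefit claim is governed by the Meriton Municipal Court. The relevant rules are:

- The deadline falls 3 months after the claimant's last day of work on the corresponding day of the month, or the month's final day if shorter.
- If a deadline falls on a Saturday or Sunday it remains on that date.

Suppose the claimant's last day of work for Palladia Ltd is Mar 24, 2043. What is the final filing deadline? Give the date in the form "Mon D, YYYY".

Jun 24, 2043

3 months from Mar 24, 2043 is Jun 24, 2043.
Jun 24, 2043 falls on a Wednesday. The rules make no weekend/holiday allowance, so it remains Jun 24, 2043.
Final deadline: Jun 24, 2043.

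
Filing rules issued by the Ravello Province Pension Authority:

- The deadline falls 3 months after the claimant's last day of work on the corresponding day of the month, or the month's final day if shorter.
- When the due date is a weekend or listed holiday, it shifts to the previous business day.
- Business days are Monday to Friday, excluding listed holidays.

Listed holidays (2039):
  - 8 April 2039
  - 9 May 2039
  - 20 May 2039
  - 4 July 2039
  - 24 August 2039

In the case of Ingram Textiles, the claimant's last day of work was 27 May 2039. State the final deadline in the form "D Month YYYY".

26 August 2039

3 months from 27 May 2039 is 27 August 2039.
27 August 2039 falls on a Saturday. Rolling to the preceding business day gives 26 August 2039, a Friday.
So the filing is due 26 August 2039.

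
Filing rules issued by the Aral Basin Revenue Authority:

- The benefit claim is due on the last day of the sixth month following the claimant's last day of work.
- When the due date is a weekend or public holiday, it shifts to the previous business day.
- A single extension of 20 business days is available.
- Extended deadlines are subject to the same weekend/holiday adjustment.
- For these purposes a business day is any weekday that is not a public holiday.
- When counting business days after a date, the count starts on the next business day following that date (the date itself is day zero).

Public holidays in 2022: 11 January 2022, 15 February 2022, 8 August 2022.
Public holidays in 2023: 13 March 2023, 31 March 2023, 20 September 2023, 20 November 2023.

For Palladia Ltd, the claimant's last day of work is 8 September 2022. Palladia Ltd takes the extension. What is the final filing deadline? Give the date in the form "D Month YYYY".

28 April 2023

6 months after 8 September 2022 falls in March 2023; the last day of that month is 31 March 2023.
Because 31 March 2023 is a listed holiday, the deadline becomes 30 March 2023 (Thursday).
Counting 20 further business days from 30 March 2023 reaches 28 April 2023.
28 April 2023 is a Friday and not a listed holiday, so it stands.
Deadline: 28 April 2023.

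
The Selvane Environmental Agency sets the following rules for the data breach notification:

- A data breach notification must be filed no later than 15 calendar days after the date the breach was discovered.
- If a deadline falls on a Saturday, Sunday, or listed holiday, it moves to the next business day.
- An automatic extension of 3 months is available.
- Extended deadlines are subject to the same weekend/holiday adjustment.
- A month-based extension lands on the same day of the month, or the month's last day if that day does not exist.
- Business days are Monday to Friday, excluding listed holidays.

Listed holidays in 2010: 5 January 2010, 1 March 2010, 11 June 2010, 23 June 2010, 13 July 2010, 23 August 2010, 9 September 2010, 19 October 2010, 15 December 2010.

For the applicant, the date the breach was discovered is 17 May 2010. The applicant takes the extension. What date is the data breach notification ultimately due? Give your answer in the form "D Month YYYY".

Adding 15 calendar days to 17 May 2010 gives 1 June 2010.
1 June 2010 falls on a Tuesday, which is a business day, so no adjustment is needed.
Applying the 3 months extension: 3 months after 1 June 2010 is 1 September 2010.
1 September 2010 is a Wednesday and not a listed holiday, so it stands.
Deadline: 1 September 2010.

1 September 2010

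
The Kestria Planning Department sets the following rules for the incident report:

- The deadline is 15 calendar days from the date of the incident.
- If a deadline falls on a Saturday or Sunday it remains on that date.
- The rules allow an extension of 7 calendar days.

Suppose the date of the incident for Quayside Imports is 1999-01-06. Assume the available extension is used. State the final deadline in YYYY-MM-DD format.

1999-01-28

Trigger date 1999-01-06 + 15 calendar days = 1999-01-21.
1999-01-21 is a Thursday; no weekend or holiday adjustment applies.
Add the 7 calendar-day extension to 1999-01-21: 1999-01-28.
No adjustment is made for weekends or holidays, so 1999-01-28 stands.
So the filing is due 1999-01-28.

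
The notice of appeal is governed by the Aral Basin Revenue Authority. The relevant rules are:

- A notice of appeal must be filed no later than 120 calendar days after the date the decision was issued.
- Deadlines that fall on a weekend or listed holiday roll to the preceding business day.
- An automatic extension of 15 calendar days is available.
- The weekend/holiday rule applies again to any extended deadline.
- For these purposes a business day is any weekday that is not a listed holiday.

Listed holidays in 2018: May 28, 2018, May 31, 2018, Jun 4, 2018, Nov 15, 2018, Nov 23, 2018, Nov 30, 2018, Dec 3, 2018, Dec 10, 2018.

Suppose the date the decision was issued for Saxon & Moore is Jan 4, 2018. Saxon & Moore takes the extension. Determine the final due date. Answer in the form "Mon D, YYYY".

May 18, 2018

Trigger date Jan 4, 2018 + 120 calendar days = May 4, 2018.
May 4, 2018 is a Friday and not a listed holiday, so it stands.
Applying the 15-calendar-day extension: May 4, 2018 + 15 days = May 19, 2018.
May 19, 2018 falls on a Saturday. Rolling to the preceding business day gives May 18, 2018, a Friday.
Final deadline: May 18, 2018.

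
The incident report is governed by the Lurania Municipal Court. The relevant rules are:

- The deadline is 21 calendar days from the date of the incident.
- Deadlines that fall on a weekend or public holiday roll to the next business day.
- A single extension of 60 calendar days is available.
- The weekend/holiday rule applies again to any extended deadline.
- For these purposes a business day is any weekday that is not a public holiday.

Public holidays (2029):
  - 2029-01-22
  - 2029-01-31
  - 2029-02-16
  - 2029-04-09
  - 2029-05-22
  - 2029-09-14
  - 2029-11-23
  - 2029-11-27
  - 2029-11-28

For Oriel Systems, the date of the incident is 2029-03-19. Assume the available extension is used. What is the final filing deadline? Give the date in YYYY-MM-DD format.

Trigger date 2029-03-19 + 21 calendar days = 2029-04-09.
Because 2029-04-09 is a listed holiday, the deadline becomes 2029-04-10 (Tuesday).
Applying the 60-calendar-day extension: 2029-04-10 + 60 days = 2029-06-09.
2029-06-09 falls on a Saturday. Rolling to the next business day gives 2029-06-11, a Monday.
Final deadline: 2029-06-11.

2029-06-11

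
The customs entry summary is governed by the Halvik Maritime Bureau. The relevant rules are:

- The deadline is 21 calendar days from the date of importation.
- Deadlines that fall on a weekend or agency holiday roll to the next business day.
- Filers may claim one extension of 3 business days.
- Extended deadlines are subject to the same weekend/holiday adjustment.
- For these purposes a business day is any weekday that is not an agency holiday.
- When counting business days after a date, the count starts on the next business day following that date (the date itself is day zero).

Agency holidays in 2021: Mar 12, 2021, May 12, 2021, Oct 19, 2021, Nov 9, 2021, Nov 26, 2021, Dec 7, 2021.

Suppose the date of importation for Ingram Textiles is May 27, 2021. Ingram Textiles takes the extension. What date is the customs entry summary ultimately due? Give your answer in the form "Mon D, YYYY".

Trigger date May 27, 2021 + 21 calendar days = Jun 17, 2021.
Jun 17, 2021 is a Thursday and not a listed holiday, so it stands.
Applying the 3-business-day extension: 3 business days after Jun 17, 2021 is Jun 22, 2021.
Jun 22, 2021 falls on a Tuesday, which is a business day, so no adjustment is needed.
The final due date is Jun 22, 2021.

Jun 22, 2021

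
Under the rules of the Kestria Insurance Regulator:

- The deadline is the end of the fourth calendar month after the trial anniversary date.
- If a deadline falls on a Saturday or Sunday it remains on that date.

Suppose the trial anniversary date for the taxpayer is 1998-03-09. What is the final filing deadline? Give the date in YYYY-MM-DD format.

The fourth month after 1998-03-09 is July 1998, whose last day is 1998-07-31.
No adjustment is made for weekends or holidays, so 1998-07-31 stands.
So the filing is due 1998-07-31.

1998-07-31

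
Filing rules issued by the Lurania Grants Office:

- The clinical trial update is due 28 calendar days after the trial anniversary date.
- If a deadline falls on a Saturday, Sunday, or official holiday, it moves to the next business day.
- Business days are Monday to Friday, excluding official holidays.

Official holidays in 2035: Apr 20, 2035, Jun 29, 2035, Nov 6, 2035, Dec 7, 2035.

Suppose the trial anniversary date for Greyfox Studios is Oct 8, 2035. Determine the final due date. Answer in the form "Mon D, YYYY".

Nov 5, 2035

Adding 28 calendar days to Oct 8, 2035 gives Nov 5, 2035.
Since Nov 5, 2035 is a Monday and not a holiday, the date is unchanged.
The final due date is Nov 5, 2035.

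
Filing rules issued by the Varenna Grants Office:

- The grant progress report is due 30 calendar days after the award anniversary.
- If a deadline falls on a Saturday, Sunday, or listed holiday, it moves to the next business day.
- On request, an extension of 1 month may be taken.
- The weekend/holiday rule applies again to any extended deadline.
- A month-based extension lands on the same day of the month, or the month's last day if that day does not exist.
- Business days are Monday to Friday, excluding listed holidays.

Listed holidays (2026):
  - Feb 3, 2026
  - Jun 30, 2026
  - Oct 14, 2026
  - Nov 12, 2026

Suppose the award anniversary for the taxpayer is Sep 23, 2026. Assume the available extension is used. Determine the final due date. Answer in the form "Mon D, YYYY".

Trigger date Sep 23, 2026 + 30 calendar days = Oct 23, 2026.
Oct 23, 2026 falls on a Friday, which is a business day, so no adjustment is needed.
Add 1 month to Oct 23, 2026: Nov 23, 2026.
Nov 23, 2026 is a Monday and not a listed holiday, so it stands.
The final due date is Nov 23, 2026.

Nov 23, 2026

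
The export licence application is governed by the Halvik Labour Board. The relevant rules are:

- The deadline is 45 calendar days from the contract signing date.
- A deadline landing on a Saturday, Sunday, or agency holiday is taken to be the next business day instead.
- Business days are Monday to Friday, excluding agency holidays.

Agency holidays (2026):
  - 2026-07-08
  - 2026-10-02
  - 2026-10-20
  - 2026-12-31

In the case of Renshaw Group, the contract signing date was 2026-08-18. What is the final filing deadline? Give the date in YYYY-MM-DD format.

2026-10-05

45 calendar days after 2026-08-18 is 2026-10-02.
2026-10-02 falls on a listed holiday. Rolling to the next business day gives 2026-10-05, a Monday.
Deadline: 2026-10-05.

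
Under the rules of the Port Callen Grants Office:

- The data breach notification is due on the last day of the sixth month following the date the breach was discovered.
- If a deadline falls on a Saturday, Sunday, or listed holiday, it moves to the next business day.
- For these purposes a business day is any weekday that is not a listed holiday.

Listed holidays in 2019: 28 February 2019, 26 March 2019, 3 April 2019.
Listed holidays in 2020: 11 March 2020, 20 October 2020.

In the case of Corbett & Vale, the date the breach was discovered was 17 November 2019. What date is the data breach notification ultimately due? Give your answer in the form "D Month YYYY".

6 months after 17 November 2019 falls in May 2020; the last day of that month is 31 May 2020.
31 May 2020 is a Sunday, so it moves to the next business day, 1 June 2020 (Monday).
The final due date is 1 June 2020.

1 June 2020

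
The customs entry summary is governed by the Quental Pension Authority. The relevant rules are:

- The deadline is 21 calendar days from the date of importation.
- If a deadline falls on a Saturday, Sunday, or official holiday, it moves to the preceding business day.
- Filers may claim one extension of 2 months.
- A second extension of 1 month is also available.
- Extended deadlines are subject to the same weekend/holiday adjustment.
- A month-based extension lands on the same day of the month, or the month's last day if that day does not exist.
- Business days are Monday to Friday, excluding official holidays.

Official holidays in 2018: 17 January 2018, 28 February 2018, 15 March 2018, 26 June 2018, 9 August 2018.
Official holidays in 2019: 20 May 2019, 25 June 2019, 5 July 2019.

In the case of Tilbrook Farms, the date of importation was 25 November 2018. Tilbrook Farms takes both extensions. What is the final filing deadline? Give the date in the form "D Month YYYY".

Trigger date 25 November 2018 + 21 calendar days = 16 December 2018.
16 December 2018 is a Sunday; the preceding business day is 14 December 2018 (Friday).
Applying the 2 months extension: 2 months after 14 December 2018 is 14 February 2019.
14 February 2019 falls on a Thursday, which is a business day, so no adjustment is needed.
Add 1 month to 14 February 2019: 14 March 2019.
14 March 2019 falls on a Thursday, which is a business day, so no adjustment is needed.
Deadline: 14 March 2019.

14 March 2019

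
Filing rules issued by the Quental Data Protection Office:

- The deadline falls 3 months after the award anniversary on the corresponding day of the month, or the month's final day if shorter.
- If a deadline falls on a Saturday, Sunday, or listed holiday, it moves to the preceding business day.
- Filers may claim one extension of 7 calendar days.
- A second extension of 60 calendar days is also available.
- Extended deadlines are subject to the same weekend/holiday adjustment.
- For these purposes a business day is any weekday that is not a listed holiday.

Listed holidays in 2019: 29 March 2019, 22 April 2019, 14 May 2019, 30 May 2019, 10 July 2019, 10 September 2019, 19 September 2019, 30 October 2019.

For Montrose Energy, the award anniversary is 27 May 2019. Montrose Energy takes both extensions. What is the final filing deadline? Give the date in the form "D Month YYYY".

1 November 2019

Moving 3 months forward from 27 May 2019 on the corresponding day gives 27 August 2019.
27 August 2019 falls on a Tuesday, which is a business day, so no adjustment is needed.
The 7-calendar-day extension moves the deadline from 27 August 2019 to 3 September 2019.
Since 3 September 2019 is a Tuesday and not a holiday, the date is unchanged.
Applying the 60-calendar-day extension: 3 September 2019 + 60 days = 2 November 2019.
2 November 2019 is a Saturday, so it moves to the preceding business day, 1 November 2019 (Friday).
Deadline: 1 November 2019.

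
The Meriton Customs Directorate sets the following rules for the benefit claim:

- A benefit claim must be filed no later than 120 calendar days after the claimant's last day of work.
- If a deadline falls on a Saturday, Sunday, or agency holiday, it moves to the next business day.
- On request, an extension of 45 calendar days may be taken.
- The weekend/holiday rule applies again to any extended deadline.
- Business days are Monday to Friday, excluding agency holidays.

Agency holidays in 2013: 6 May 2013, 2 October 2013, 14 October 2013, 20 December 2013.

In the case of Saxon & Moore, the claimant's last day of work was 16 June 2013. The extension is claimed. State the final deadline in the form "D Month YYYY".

Trigger date 16 June 2013 + 120 calendar days = 14 October 2013.
14 October 2013 falls on a listed holiday. Rolling to the next business day gives 15 October 2013, a Tuesday.
With the 45-day extension, 15 October 2013 becomes 29 November 2013.
29 November 2013 falls on a Friday, which is a business day, so no adjustment is needed.
The final due date is 29 November 2013.

29 November 2013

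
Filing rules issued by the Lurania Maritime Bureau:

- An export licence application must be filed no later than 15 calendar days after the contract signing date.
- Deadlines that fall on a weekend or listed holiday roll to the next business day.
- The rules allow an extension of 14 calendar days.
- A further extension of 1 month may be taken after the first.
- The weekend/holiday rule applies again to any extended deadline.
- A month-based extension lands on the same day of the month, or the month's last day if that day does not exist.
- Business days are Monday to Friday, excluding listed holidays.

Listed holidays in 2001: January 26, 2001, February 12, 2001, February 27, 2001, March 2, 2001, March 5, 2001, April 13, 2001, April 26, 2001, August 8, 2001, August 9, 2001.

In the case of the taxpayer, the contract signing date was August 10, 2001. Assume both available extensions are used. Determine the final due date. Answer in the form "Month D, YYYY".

15 calendar days after August 10, 2001 is August 25, 2001.
August 25, 2001 falls on a Saturday. Rolling to the next business day gives August 27, 2001, a Monday.
Add the 14 calendar-day extension to August 27, 2001: September 10, 2001.
September 10, 2001 falls on a Monday, which is a business day, so no adjustment is needed.
Applying the 1 month extension: 1 month after September 10, 2001 is October 10, 2001.
Since October 10, 2001 is a Wednesday and not a holiday, the date is unchanged.
The final due date is October 10, 2001.

October 10, 2001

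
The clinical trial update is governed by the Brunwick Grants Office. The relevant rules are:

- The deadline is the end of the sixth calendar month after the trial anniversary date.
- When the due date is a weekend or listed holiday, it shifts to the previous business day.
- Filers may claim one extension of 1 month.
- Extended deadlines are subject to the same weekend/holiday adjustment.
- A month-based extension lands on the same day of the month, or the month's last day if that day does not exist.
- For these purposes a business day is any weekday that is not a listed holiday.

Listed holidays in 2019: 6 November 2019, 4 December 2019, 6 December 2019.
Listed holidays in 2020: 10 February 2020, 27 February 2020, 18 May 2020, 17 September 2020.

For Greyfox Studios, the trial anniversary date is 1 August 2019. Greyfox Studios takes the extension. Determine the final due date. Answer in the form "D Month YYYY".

27 March 2020

The sixth month after 1 August 2019 is February 2020, whose last day is 29 February 2020.
29 February 2020 falls on a Saturday. Rolling to the preceding business day gives 28 February 2020, a Friday.
The 1 month extension carries 28 February 2020 to 28 March 2020.
28 March 2020 is a Saturday; the preceding business day is 27 March 2020 (Friday).
Final deadline: 27 March 2020.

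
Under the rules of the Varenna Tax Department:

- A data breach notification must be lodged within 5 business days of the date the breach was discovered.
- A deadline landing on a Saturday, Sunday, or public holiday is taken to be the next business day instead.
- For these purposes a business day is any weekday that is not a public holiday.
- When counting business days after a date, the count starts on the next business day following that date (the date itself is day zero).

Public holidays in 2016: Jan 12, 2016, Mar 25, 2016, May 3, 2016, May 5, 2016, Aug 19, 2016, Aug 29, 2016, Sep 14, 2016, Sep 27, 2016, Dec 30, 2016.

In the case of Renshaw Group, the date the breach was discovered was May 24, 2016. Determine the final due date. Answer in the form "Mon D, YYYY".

May 31, 2016

5 business days after May 24, 2016, excluding weekends and holidays, is May 31, 2016.
May 31, 2016 is a Tuesday and not a listed holiday, so it stands.
Deadline: May 31, 2016.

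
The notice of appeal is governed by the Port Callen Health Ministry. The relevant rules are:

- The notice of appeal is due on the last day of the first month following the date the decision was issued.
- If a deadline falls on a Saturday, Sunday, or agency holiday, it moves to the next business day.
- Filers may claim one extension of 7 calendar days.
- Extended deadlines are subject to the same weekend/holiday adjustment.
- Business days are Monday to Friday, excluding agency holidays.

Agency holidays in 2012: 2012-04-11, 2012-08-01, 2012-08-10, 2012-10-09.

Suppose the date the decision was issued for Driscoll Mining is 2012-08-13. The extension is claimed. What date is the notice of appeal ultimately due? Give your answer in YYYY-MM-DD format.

2012-10-08

1 month after 2012-08-13 is September 2012; that month ends on 2012-09-30.
2012-09-30 is a Sunday, so it moves to the next business day, 2012-10-01 (Monday).
The 7-calendar-day extension moves the deadline from 2012-10-01 to 2012-10-08.
2012-10-08 (Monday) is already a business day.
Final deadline: 2012-10-08.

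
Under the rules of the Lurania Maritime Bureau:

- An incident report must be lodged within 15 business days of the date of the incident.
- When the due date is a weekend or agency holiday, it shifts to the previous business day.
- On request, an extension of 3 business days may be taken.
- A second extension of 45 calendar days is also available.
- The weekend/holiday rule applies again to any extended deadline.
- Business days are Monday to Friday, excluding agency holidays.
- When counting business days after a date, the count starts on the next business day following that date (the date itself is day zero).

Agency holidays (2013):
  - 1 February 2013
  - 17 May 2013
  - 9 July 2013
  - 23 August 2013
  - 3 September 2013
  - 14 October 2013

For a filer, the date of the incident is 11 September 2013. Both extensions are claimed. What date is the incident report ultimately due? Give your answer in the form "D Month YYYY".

Counting 15 business days after 11 September 2013 (skipping weekends and listed holidays) reaches 2 October 2013.
2 October 2013 is a Wednesday and not a listed holiday, so it stands.
The 3-business-day extension runs from 2 October 2013 to 7 October 2013.
7 October 2013 is a Monday and not a listed holiday, so it stands.
Applying the 45-calendar-day extension: 7 October 2013 + 45 days = 21 November 2013.
21 November 2013 falls on a Thursday, which is a business day, so no adjustment is needed.
The final due date is 21 November 2013.

21 November 2013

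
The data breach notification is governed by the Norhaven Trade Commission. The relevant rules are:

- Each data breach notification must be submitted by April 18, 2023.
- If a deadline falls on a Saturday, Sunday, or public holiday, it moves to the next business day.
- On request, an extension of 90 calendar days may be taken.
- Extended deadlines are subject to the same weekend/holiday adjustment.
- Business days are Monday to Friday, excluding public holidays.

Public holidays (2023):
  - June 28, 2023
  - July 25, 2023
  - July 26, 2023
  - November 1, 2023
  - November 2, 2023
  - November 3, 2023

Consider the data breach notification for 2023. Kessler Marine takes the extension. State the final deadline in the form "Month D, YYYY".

Start from the fixed due date, April 18, 2023.
Since April 18, 2023 is a Tuesday and not a holiday, the date is unchanged.
The 90-calendar-day extension moves the deadline from April 18, 2023 to July 17, 2023.
July 17, 2023 (Monday) is already a business day.
Deadline: July 17, 2023.

July 17, 2023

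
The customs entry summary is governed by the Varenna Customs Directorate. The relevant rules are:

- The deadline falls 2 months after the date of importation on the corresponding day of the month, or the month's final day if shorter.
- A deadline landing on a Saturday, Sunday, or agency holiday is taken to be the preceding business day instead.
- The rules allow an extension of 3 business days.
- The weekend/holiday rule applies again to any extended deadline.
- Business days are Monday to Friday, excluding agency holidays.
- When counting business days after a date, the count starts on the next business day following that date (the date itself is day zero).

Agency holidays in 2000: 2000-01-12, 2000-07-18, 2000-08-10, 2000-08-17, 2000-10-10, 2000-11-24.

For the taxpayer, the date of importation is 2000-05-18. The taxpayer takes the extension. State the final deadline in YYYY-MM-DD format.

2000-07-21

Moving 2 months forward from 2000-05-18 on the corresponding day gives 2000-07-18.
2000-07-18 falls on a listed holiday. Rolling to the preceding business day gives 2000-07-17, a Monday.
Applying the 3-business-day extension: 3 business days after 2000-07-17 is 2000-07-21.
2000-07-21 (Friday) is already a business day.
The final due date is 2000-07-21.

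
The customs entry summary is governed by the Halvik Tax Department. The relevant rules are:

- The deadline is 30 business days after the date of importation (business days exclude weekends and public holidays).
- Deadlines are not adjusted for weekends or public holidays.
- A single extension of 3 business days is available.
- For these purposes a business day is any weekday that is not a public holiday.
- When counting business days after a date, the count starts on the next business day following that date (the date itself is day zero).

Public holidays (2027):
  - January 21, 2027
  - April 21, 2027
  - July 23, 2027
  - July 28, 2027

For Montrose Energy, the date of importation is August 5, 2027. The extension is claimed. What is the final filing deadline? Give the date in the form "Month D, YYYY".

Counting 30 business days after August 5, 2027 (skipping weekends and listed holidays) reaches September 16, 2027.
September 16, 2027 falls on a Thursday. The rules make no weekend/holiday allowance, so it remains September 16, 2027.
Applying the 3-business-day extension: 3 business days after September 16, 2027 is September 21, 2027.
September 21, 2027 is a Tuesday; no weekend or holiday adjustment applies.
So the filing is due September 21, 2027.

September 21, 2027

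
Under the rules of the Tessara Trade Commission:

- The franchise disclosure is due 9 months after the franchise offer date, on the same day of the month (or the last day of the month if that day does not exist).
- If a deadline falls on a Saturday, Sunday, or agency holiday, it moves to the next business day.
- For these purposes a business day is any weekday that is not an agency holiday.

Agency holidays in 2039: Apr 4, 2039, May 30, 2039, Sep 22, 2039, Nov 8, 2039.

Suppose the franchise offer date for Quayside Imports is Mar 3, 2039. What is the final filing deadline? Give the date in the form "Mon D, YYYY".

Dec 5, 2039

Moving 9 months forward from Mar 3, 2039 on the corresponding day gives Dec 3, 2039.
Dec 3, 2039 is a Saturday, so it moves to the next business day, Dec 5, 2039 (Monday).
Final deadline: Dec 5, 2039.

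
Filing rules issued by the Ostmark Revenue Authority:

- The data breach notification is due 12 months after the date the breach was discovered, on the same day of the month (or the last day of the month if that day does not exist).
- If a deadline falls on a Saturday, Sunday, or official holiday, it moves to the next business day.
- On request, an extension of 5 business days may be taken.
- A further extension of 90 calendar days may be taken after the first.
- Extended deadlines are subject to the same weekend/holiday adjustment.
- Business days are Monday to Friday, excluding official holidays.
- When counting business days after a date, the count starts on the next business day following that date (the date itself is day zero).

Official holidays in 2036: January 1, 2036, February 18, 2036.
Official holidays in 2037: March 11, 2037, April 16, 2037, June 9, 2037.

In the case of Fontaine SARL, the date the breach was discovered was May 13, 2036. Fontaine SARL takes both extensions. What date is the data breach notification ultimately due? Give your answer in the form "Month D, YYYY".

12 months from May 13, 2036 is May 13, 2037.
Since May 13, 2037 is a Wednesday and not a holiday, the date is unchanged.
Applying the 5-business-day extension: 5 business days after May 13, 2037 is May 20, 2037.
May 20, 2037 (Wednesday) is already a business day.
Add the 90 calendar-day extension to May 20, 2037: August 18, 2037.
Since August 18, 2037 is a Tuesday and not a holiday, the date is unchanged.
The final due date is August 18, 2037.

August 18, 2037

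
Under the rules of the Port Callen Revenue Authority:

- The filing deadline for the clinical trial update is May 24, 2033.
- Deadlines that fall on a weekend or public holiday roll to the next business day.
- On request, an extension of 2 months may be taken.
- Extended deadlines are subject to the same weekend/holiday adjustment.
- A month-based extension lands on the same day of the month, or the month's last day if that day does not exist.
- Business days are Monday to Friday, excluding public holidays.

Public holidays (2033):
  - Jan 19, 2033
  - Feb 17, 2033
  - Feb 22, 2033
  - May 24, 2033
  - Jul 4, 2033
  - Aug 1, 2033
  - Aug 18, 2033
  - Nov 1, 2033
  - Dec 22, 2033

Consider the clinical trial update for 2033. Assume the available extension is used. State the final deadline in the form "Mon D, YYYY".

The statutory due date is May 24, 2033.
May 24, 2033 is a listed holiday; the next business day is May 25, 2033 (Wednesday).
Applying the 2 months extension: 2 months after May 25, 2033 is Jul 25, 2033.
Jul 25, 2033 is a Monday and not a listed holiday, so it stands.
The final due date is Jul 25, 2033.

Jul 25, 2033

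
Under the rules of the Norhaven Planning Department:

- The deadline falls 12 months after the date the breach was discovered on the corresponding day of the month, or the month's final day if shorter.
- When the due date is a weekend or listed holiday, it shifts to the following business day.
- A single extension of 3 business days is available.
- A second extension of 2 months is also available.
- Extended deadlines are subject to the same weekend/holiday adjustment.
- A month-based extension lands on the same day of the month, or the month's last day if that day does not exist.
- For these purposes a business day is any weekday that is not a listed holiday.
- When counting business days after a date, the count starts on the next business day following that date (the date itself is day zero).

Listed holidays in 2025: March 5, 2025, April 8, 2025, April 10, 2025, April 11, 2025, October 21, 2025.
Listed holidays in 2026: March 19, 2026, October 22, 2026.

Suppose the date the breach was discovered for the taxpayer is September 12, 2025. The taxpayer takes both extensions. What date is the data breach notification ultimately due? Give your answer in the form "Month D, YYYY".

12 months from September 12, 2025 is September 12, 2026.
September 12, 2026 is a Saturday; the next business day is September 14, 2026 (Monday).
The 3-business-day extension runs from September 14, 2026 to September 17, 2026.
September 17, 2026 (Thursday) is already a business day.
The 2 months extension carries September 17, 2026 to November 17, 2026.
November 17, 2026 (Tuesday) is already a business day.
Deadline: November 17, 2026.

November 17, 2026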